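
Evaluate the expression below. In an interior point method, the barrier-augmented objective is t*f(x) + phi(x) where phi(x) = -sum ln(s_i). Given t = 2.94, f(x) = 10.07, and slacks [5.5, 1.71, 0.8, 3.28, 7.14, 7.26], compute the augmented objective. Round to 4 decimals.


Step 1: Compute log-barrier.
ln values: [1.7047, 0.5365, -0.2231, 1.1878, 1.9657, 1.9824]
phi = -(1.7047 + 0.5365 - 0.2231 + 1.1878 + 1.9657 + 1.9824) = -7.154
Step 2: Compute augmented objective.
t*f(x) = 2.94*10.07 = 29.6058
Total = 29.6058 - 7.154 = 22.4518


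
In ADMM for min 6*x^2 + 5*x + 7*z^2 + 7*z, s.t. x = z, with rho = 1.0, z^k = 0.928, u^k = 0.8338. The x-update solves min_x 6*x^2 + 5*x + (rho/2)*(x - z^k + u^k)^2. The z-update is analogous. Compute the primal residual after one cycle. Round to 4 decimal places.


ADMM iteration with rho = 1.0, z^k = 0.928, u^k = 0.8338
Step 1: x-update.
Minimize 6*x^2 + 5*x + (1.0/2)*(x - 0.928 + 0.8338)^2
FOC: (2*6 + 1.0)*x = -5 + 1.0*(0.928 - 0.8338)
x^{k+1} = -0.3774
Step 2: z-update.
Minimize 7*z^2 + 7*z + (1.0/2)*(-0.3774 - z + 0.8338)^2
FOC: (2*7 + 1.0)*z = -7 + 1.0*(-0.3774 + 0.8338)
z^{k+1} = -0.4362
Step 3: u-update.
u^{k+1} = 0.8338 - 0.3774 + 0.4362 = 0.8927
Step 4: Primal residual = |-0.3774 + 0.4362| = 0.0589


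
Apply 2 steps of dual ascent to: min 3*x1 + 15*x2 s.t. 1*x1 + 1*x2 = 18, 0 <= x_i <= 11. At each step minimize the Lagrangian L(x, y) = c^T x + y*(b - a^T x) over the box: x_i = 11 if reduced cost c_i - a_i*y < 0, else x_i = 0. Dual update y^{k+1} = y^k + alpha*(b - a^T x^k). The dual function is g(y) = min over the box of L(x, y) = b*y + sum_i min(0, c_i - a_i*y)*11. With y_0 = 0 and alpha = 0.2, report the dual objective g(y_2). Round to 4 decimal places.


Dual ascent for LP: min 3*x1 + 15*x2, 1*x1 + 1*x2 = 18, 0 <= x_i <= 11
Step 1: y^k = 0.0, reduced costs: (3.0, 15.0)
  x^k = (0.0, 0.0), subgradient = b - a^T x = 18.0
  y^{k+1} = 0.0 + 0.2*18.0 = 3.6
Step 2: y^k = 3.6, reduced costs: (-0.6, 11.4)
  x^k = (11.0, 0.0), subgradient = b - a^T x = 7.0
  y^{k+1} = 3.6 + 0.2*7.0 = 5.0
Dual objective at y_2 = 5.0: reduced costs (-2.0, 10.0), box minimizer x = (11.0, 0.0)
g(y_2) = b*y + (c1 - a1*y)*x1 + (c2 - a2*y)*x2 = 18*5.0 + (-2.0)*11.0 + 10.0*0.0 = 90.0 - 22.0 + 0.0 = 68.0


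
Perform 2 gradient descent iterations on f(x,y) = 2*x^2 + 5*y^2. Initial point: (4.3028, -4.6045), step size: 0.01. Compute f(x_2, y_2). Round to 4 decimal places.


Gradient descent on f(x,y) = 2*x^2 + 5*y^2.
Starting point: (4.3028, -4.6045), alpha = 0.01
Step 1: grad_x = 2*2*4.3028 = 17.2112, grad_y = 2*5*-4.6045 = -46.045
  x_1 = 4.3028 - 0.01*17.2112 = 4.1307
  y_1 = -4.6045 - 0.01*-46.045 = -4.1441
Step 2: grad_x = 2*2*4.1307 = 16.5228, grad_y = 2*5*-4.1441 = -41.4405
  x_2 = 4.1307 - 0.01*16.5228 = 3.9655
  y_2 = -4.1441 - 0.01*-41.4405 = -3.7296
f(3.9655, -3.7296) = 2*3.9655^2 + 5*(-3.7296)^2 = 101.001


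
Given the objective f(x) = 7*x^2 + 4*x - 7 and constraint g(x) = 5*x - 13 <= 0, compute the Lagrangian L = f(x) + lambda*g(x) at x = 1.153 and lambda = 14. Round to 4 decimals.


Step 1: Evaluate f(x).
f(1.153) = 7*1.153^2 + 4*1.153 - 7 = 6.9179
Step 2: Evaluate g(x).
g(1.153) = 5*1.153 - 13 = -7.235
Step 3: Compute Lagrangian.
L = 6.9179 + 14*-7.235 = -94.3721


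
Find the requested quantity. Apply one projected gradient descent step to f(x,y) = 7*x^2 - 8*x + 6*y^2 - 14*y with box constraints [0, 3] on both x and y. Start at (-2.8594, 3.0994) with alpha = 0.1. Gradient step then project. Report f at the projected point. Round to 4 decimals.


Step 1: Compute gradient at (-2.8594, 3.0994).
grad_x = 2*7*-2.8594 - 8 = -48.0316
grad_y = 2*6*3.0994 - 14 = 23.1928
Step 2: Gradient step.
x_raw = -2.8594 - 0.1*-48.0316 = 1.9438
y_raw = 3.0994 - 0.1*23.1928 = 0.7801
Step 3: Project onto [0, 3].
x_proj = clip(1.9438) = 1.9438
y_proj = clip(0.7801) = 0.7801
Step 4: Evaluate f.
f(1.9438, 0.7801) = 3.6272


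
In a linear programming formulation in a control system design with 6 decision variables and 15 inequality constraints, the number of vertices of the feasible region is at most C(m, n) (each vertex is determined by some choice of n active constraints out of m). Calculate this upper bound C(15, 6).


Each vertex corresponds to some choice of n active constraints out of m, so the number of vertices is at most C(m, n) = m! / (n!(m-n)!).
m = 15, n = 6
Numerator: 15 * 14 * 13 * 12 * 11 * 10
Denominator: 6! = 720
C(15, 6) = 5005


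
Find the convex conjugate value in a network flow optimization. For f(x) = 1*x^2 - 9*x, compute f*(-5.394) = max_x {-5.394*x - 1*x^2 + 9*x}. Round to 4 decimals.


f*(y) = sup_x {y*x - a*x^2 - b*x} = sup_x {(y-b)*x - a*x^2}
FOC: (y - b) - 2a*x = 0 => x* = (y - b)/(2a)
x* = (-5.394 + 9)/(2*1) = 1.803
f*(-5.394) = (y-b)^2/(4a) = (-5.394 + 9)^2/(4*1)
= 13.0032/4 = 3.2508


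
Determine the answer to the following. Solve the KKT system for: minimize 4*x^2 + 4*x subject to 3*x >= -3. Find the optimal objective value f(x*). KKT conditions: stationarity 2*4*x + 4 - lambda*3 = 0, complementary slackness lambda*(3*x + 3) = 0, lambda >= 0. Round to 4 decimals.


Step 1: Try lambda = 0 (constraint inactive).
Stationarity: 2*4*x + 4 = 0
x* = -4/(2*4) = -0.5
Check constraint: 3*-0.5 = -1.5 >= -3 -- satisfied.
Step 2: Compute optimal value.
f(x*) = 4*(-0.5)^2 + 4*(-0.5) = -1.0


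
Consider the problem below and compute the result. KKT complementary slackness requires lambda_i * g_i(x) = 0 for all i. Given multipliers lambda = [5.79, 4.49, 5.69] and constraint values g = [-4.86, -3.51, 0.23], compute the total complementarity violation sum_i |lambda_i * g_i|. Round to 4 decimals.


KKT complementary slackness check:
lambda_1 * g_1 = 5.79 * -4.86 = -28.1394
lambda_2 * g_2 = 4.49 * -3.51 = -15.7599
lambda_3 * g_3 = 5.69 * 0.23 = 1.3087
Total violation = 28.1394 + 15.7599 + 1.3087 = 45.208


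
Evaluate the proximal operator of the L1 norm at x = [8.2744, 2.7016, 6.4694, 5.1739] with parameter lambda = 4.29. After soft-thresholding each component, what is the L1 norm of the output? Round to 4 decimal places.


Soft-thresholding with lambda = 4.29:
prox(8.2744) = sign(8.2744)*max(|8.2744| - 4.29, 0) = 3.9844
prox(2.7016) = sign(2.7016)*max(|2.7016| - 4.29, 0) = 0.0
prox(6.4694) = sign(6.4694)*max(|6.4694| - 4.29, 0) = 2.1794
prox(5.1739) = sign(5.1739)*max(|5.1739| - 4.29, 0) = 0.8839
prox(x) = [3.9844, 0.0, 2.1794, 0.8839]
||prox(x)||_1 = 3.9844 + 0.0 + 2.1794 + 0.8839 = 7.0477


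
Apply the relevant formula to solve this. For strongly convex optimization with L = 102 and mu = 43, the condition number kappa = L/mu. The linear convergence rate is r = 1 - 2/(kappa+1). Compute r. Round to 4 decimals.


Step 1: Compute the condition number.
kappa = L/mu = 102/43 = 2.3721
Step 2: Compute the convergence rate.
r = 1 - 2/(kappa + 1) = 1 - 2*mu/(L + mu) = (L - mu)/(L + mu) = 59/145 = 0.4069


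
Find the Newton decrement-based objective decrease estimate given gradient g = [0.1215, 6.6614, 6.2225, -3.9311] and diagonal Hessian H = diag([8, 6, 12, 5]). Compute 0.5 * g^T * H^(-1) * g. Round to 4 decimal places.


Step 1: H is diagonal, so H^(-1) * g = [0.0152, 1.1102, 0.5185, -0.7862].
Step 2: g^T H^(-1) g = sum_i g_i^2 / H_ii
  = (0.1215)^2/8 + (6.6614)^2/6 + (6.2225)^2/12 + (-3.9311)^2/5
  = 0.0018 + 7.3957 + 3.2266 + 3.0907 = 13.7149
Step 3: Objective decrease = 0.5 * g^T H^(-1) g = 6.8574


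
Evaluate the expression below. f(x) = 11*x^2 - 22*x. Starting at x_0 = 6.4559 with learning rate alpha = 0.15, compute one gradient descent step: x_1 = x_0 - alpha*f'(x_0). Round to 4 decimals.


We compute the gradient at x_0 and apply the update.
f'(x) = 22*x - 22
f'(6.4559) = 22*6.4559 - 22 = 120.0298
x_1 = 6.4559 - 0.15*120.0298 = -11.5486


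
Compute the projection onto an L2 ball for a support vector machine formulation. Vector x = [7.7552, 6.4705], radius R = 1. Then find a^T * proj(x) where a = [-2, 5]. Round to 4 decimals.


Step 1: Compute ||x|| (intermediates to 6 decimals).
||x|| = sqrt(7.7552^2 + 6.4705^2) = 10.100025
Step 2: Project.
Since ||x|| > R, scale = R/||x|| = 1/10.100025 = 0.09901, proj(x) = scale * x
proj(x) = [0.767842, 0.640644]
Step 3: Dot product.
a^T * proj(x) = -2*0.767842 + 5*0.640644 = 1.6675


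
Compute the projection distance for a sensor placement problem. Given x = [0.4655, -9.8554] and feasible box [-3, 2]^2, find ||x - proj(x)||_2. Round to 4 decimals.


Project each component onto [-3, 2].
clip(0.4655) = 0.4655, clip(-9.8554) = -3.0
Projection = [0.4655, -3.0]
Squared diffs: [0.0, 46.9965]
Distance = sqrt(46.9965) = 6.8554


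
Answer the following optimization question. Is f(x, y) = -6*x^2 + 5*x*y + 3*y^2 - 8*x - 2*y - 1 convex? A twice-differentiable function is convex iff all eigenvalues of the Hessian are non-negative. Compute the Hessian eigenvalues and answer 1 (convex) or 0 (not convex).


The Hessian of f(x,y) = -6*x^2 + 5*x*y + 3*y^2 - 8*x - 2*y - 1 is:
H = [[-12, 5], [5, 6]]
Trace = -12 + 6 = -6
Determinant = -12*6 - (5)^2 = -97
Discriminant = (-6)^2 - 4*-97 = 424.0
Eigenvalues: lambda_1 = -13.2956, lambda_2 = 7.2956
The function is not convex.

0


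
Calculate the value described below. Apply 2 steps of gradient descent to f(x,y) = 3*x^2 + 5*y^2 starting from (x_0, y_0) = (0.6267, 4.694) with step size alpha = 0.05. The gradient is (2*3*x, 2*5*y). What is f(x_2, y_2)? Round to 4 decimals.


Gradient descent on f(x,y) = 3*x^2 + 5*y^2.
Starting point: (0.6267, 4.694), alpha = 0.05
Step 1: grad_x = 2*3*0.6267 = 3.7602, grad_y = 2*5*4.694 = 46.94
  x_1 = 0.6267 - 0.05*3.7602 = 0.4387
  y_1 = 4.694 - 0.05*46.94 = 2.347
Step 2: grad_x = 2*3*0.4387 = 2.6321, grad_y = 2*5*2.347 = 23.47
  x_2 = 0.4387 - 0.05*2.6321 = 0.3071
  y_2 = 2.347 - 0.05*23.47 = 1.1735
f(0.3071, 1.1735) = 3*0.3071^2 + 5*1.1735^2 = 7.1684


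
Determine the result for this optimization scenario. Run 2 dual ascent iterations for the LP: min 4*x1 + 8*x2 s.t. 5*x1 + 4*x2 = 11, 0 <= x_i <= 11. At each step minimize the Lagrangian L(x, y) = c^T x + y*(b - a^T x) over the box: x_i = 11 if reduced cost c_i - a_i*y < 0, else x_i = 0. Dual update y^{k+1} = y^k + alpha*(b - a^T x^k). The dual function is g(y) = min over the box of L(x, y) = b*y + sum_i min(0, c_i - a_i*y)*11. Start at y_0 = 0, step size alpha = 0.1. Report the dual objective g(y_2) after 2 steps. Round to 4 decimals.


Dual ascent for LP: min 4*x1 + 8*x2, 5*x1 + 4*x2 = 11, 0 <= x_i <= 11
Step 1: y^k = 0.0, reduced costs: (4.0, 8.0)
  x^k = (0.0, 0.0), subgradient = b - a^T x = 11.0
  y^{k+1} = 0.0 + 0.1*11.0 = 1.1
Step 2: y^k = 1.1, reduced costs: (-1.5, 3.6)
  x^k = (11.0, 0.0), subgradient = b - a^T x = -44.0
  y^{k+1} = 1.1 + 0.1*-44.0 = -3.3
Dual objective at y_2 = -3.3: reduced costs (20.5, 21.2), box minimizer x = (0.0, 0.0)
g(y_2) = b*y + (c1 - a1*y)*x1 + (c2 - a2*y)*x2 = 11*(-3.3) + 20.5*0.0 + 21.2*0.0 = -36.3 + 0.0 + 0.0 = -36.3


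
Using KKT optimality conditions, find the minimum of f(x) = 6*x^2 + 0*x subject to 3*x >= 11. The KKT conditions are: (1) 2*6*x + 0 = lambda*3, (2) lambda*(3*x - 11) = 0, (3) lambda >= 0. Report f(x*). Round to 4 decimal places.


Step 1: Try lambda = 0 (constraint inactive).
x_unc = 0/(2*6) = 0.0
Check: 3*0.0 = 0.0 < 11 -- violated!
Step 2: Constraint must be active: 3*x = 11
x* = 11/3 = 3.6667 (rounded; the exact value 11/3 is used below)
lambda = (2*6*(11/3) + 0)/3 = 14.6667
Step 3: Compute optimal value.
f(x*) = 6*(11/3)^2 + 0*(11/3) = 80.6667


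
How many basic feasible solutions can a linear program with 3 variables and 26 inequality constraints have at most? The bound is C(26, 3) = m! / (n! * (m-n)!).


Each vertex corresponds to some choice of n active constraints out of m, so the number of vertices is at most C(m, n) = m! / (n!(m-n)!).
m = 26, n = 3
Numerator: 26 * 25 * 24
Denominator: 3! = 6
C(26, 3) = 2600


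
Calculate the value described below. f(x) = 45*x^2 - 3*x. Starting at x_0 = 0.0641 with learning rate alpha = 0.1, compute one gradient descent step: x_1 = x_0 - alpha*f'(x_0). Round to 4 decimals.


We compute the gradient at x_0 and apply the update.
f'(x) = 90*x - 3
f'(0.0641) = 90*0.0641 - 3 = 2.769
x_1 = 0.0641 - 0.1*2.769 = -0.2128


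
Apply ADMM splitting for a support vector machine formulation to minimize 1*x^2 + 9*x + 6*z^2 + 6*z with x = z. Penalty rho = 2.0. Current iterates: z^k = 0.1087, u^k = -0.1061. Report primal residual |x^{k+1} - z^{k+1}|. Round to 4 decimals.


ADMM iteration with rho = 2.0, z^k = 0.1087, u^k = -0.1061
Step 1: x-update.
Minimize 1*x^2 + 9*x + (2.0/2)*(x - 0.1087 - 0.1061)^2
FOC: (2*1 + 2.0)*x = -9 + 2.0*(0.1087 + 0.1061)
x^{k+1} = -2.1426
Step 2: z-update.
Minimize 6*z^2 + 6*z + (2.0/2)*(-2.1426 - z - 0.1061)^2
FOC: (2*6 + 2.0)*z = -6 + 2.0*(-2.1426 - 0.1061)
z^{k+1} = -0.7498
Step 3: u-update.
u^{k+1} = -0.1061 - 2.1426 + 0.7498 = -1.4989
Step 4: Primal residual = |-2.1426 + 0.7498| = 1.3928


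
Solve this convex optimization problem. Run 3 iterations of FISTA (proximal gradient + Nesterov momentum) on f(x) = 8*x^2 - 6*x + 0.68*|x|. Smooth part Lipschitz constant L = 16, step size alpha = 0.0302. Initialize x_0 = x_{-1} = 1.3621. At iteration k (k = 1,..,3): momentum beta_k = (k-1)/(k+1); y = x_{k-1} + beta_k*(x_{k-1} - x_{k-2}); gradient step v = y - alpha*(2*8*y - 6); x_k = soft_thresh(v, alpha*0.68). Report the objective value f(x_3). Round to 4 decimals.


FISTA on f(x) = 8*x^2 - 6*x + 0.68*|x|
L = 16, alpha = 0.0302
Iteration 1: beta = 0.0, y = 1.3621 + 0.0*(1.3621 - 1.3621) = 1.3621
  grad(y) = 15.7936, v = y - alpha*grad = 0.8851
  prox(v) = soft_thresh(0.8851, 0.0205) = 0.8646
Iteration 2: beta = 0.3333, y = 0.8646 + 0.3333*(0.8646 - 1.3621) = 0.6988
  grad(y) = 5.1802, v = y - alpha*grad = 0.5423
  prox(v) = soft_thresh(0.5423, 0.0205) = 0.5218
Iteration 3: beta = 0.5, y = 0.5218 + 0.5*(0.5218 - 0.8646) = 0.3504
  grad(y) = -0.3939, v = y - alpha*grad = 0.3623
  prox(v) = soft_thresh(0.3623, 0.0205) = 0.3417
f(x_3) = 8*0.3417^2 - 6*0.3417 + 0.68*|0.3417| = -0.8838


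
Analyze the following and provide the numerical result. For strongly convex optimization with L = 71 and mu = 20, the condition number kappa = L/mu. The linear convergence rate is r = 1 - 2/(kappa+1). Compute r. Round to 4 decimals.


Step 1: Compute the condition number.
kappa = L/mu = 71/20 = 3.55
Step 2: Compute the convergence rate.
r = 1 - 2/(kappa + 1) = 1 - 2*mu/(L + mu) = (L - mu)/(L + mu) = 51/91 = 0.5604


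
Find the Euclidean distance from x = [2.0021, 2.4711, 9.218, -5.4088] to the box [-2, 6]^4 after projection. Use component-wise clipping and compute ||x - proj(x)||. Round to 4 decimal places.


Project each component onto [-2, 6].
clip(2.0021) = 2.0021, clip(2.4711) = 2.4711, clip(9.218) = 6.0, clip(-5.4088) = -2.0
Projection = [2.0021, 2.4711, 6.0, -2.0]
Squared diffs: [0.0, 0.0, 10.3555, 11.6199]
Distance = sqrt(21.9754) = 4.6878


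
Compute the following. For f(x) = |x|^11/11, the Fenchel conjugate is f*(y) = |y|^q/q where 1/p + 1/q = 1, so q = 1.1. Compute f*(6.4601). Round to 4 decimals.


The conjugate exponent q satisfies 1/p + 1/q = 1.
p = 11, so q = 11/(11 - 1) = 1.1
|y|^q = 6.4601^1.1 = 7.7851
f*(6.4601) = 7.7851 / 1.1 = 7.0773


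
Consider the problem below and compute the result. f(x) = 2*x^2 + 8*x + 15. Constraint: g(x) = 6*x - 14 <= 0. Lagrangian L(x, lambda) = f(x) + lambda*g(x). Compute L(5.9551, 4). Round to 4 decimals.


Step 1: Evaluate f(x).
f(5.9551) = 2*5.9551^2 + 8*5.9551 + 15 = 133.5672
Step 2: Evaluate g(x).
g(5.9551) = 6*5.9551 - 14 = 21.7306
Step 3: Compute Lagrangian.
L = 133.5672 + 4*21.7306 = 220.4896


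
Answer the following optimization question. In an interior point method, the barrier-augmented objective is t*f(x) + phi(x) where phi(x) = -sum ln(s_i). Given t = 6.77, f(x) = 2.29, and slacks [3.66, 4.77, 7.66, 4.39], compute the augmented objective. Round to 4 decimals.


Step 1: Compute log-barrier.
ln values: [1.2975, 1.5623, 2.036, 1.4793]
phi = -(1.2975 + 1.5623 + 2.036 + 1.4793) = -6.3752
Step 2: Compute augmented objective.
t*f(x) = 6.77*2.29 = 15.5033
Total = 15.5033 - 6.3752 = 9.1281


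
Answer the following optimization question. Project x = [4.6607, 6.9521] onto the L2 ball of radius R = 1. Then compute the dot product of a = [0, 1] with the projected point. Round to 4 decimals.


Step 1: Compute ||x|| (intermediates to 6 decimals).
||x|| = sqrt(4.6607^2 + 6.9521^2) = 8.369816
Step 2: Project.
Since ||x|| > R, scale = R/||x|| = 1/8.369816 = 0.119477, proj(x) = scale * x
proj(x) = [0.556846, 0.830616]
Step 3: Dot product.
a^T * proj(x) = 0*0.556846 + 1*0.830616 = 0.8306


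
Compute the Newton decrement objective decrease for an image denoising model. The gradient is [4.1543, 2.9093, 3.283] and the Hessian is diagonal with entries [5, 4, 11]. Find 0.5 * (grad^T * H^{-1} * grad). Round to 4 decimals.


Step 1: H is diagonal, so H^(-1) * g = [0.8309, 0.7273, 0.2985].
Step 2: g^T H^(-1) g = sum_i g_i^2 / H_ii
  = (4.1543)^2/5 + (2.9093)^2/4 + (3.283)^2/11
  = 3.4516 + 2.116 + 0.9798 = 6.5475
Step 3: Objective decrease = 0.5 * g^T H^(-1) g = 3.2737


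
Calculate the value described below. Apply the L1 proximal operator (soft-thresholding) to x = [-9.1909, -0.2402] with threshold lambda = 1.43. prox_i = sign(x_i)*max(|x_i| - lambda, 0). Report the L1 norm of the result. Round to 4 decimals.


Soft-thresholding with lambda = 1.43:
prox(-9.1909) = sign(-9.1909)*max(|-9.1909| - 1.43, 0) = -7.7609
prox(-0.2402) = sign(-0.2402)*max(|-0.2402| - 1.43, 0) = 0.0
prox(x) = [-7.7609, 0.0]
||prox(x)||_1 = 7.7609 + 0.0 = 7.7609


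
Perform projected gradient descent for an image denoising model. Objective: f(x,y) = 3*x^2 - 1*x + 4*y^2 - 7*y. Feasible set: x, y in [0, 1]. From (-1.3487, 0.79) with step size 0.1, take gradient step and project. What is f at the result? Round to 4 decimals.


Step 1: Compute gradient at (-1.3487, 0.79).
grad_x = 2*3*-1.3487 - 1 = -9.0922
grad_y = 2*4*0.79 - 7 = -0.68
Step 2: Gradient step.
x_raw = -1.3487 - 0.1*-9.0922 = -0.4395
y_raw = 0.79 - 0.1*-0.68 = 0.858
Step 3: Project onto [0, 1].
x_proj = clip(-0.4395) = 0.0
y_proj = clip(0.858) = 0.858
Step 4: Evaluate f.
f(0.0, 0.858) = -3.0613


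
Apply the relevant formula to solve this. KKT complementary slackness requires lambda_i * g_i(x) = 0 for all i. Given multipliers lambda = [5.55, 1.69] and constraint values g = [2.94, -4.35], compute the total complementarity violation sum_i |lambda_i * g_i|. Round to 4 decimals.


KKT complementary slackness check:
lambda_1 * g_1 = 5.55 * 2.94 = 16.317
lambda_2 * g_2 = 1.69 * -4.35 = -7.3515
Total violation = 16.317 + 7.3515 = 23.6685


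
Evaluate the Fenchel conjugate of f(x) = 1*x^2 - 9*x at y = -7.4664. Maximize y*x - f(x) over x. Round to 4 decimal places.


f*(y) = sup_x {y*x - a*x^2 - b*x} = sup_x {(y-b)*x - a*x^2}
FOC: (y - b) - 2a*x = 0 => x* = (y - b)/(2a)
x* = (-7.4664 + 9)/(2*1) = 0.7668
f*(-7.4664) = (y-b)^2/(4a) = (-7.4664 + 9)^2/(4*1)
= 2.3519/4 = 0.588


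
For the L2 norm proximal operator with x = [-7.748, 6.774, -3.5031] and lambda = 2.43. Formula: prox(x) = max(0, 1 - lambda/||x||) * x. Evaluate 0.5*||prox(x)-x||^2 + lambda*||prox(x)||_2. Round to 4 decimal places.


Step 1: Compute ||x||.
||x|| = 10.8715
Step 2: Compute scaling factor.
scale = max(0, 1 - 2.43/10.8715) = 0.7765
Step 3: prox(x) = [-6.0162, 5.2599, -2.7201]
||prox(x)|| = 8.4415
Step 4: Proximal objective.
0.5*||prox-x||^2 = 2.9525
lambda*||prox|| = 20.5128
Total = 23.4654


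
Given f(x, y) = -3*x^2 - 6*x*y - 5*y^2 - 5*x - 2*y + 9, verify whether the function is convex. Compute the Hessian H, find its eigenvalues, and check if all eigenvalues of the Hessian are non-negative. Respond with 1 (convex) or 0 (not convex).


The Hessian of f(x,y) = -3*x^2 - 6*x*y - 5*y^2 - 5*x - 2*y + 9 is:
H = [[-6, -6], [-6, -10]]
Trace = -6 - 10 = -16
Determinant = -6*-10 - (-6)^2 = 24
Discriminant = (-16)^2 - 4*24 = 160.0
Eigenvalues: lambda_1 = -14.3246, lambda_2 = -1.6754
The function is not convex.

0


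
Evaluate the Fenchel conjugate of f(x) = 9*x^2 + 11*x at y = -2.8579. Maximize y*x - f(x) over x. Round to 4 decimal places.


f*(y) = sup_x {y*x - a*x^2 - b*x} = sup_x {(y-b)*x - a*x^2}
FOC: (y - b) - 2a*x = 0 => x* = (y - b)/(2a)
x* = (-2.8579 - 11)/(2*9) = -0.7699
f*(-2.8579) = (y-b)^2/(4a) = (-2.8579 - 11)^2/(4*9)
= 192.0414/36 = 5.3345


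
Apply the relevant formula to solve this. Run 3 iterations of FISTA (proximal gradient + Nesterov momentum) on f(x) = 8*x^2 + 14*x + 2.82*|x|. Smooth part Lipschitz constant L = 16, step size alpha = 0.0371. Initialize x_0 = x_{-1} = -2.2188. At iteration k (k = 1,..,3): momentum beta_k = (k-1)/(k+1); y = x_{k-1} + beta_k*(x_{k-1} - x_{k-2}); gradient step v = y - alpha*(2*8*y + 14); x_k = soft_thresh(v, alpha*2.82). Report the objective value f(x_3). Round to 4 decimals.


FISTA on f(x) = 8*x^2 + 14*x + 2.82*|x|
L = 16, alpha = 0.0371
Iteration 1: beta = 0.0, y = -2.2188 + 0.0*(-2.2188 + 2.2188) = -2.2188
  grad(y) = -21.5008, v = y - alpha*grad = -1.4211
  prox(v) = soft_thresh(-1.4211, 0.1046) = -1.3165
Iteration 2: beta = 0.3333, y = -1.3165 + 0.3333*(-1.3165 + 2.2188) = -1.0157
  grad(y) = -2.2517, v = y - alpha*grad = -0.9322
  prox(v) = soft_thresh(-0.9322, 0.1046) = -0.8276
Iteration 3: beta = 0.5, y = -0.8276 + 0.5*(-0.8276 + 1.3165) = -0.5831
  grad(y) = 4.6703, v = y - alpha*grad = -0.7564
  prox(v) = soft_thresh(-0.7564, 0.1046) = -0.6518
f(x_3) = 8*(-0.6518)^2 + 14*(-0.6518) + 2.82*|-0.6518| = -3.8883


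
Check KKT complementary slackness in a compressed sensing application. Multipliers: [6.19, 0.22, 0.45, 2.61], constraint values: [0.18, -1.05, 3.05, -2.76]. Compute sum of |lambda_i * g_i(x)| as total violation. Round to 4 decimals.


KKT complementary slackness check:
lambda_1 * g_1 = 6.19 * 0.18 = 1.1142
lambda_2 * g_2 = 0.22 * -1.05 = -0.231
lambda_3 * g_3 = 0.45 * 3.05 = 1.3725
lambda_4 * g_4 = 2.61 * -2.76 = -7.2036
Total violation = 1.1142 + 0.231 + 1.3725 + 7.2036 = 9.9213


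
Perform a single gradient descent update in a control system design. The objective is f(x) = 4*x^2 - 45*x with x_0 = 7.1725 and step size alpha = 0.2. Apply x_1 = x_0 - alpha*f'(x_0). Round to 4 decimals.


We compute the gradient at x_0 and apply the update.
f'(x) = 8*x - 45
f'(7.1725) = 8*7.1725 - 45 = 12.38
x_1 = 7.1725 - 0.2*12.38 = 4.6965


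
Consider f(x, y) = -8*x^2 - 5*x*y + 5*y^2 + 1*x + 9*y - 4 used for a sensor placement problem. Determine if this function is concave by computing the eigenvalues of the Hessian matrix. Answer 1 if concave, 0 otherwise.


The Hessian of f(x,y) = -8*x^2 - 5*x*y + 5*y^2 + 1*x + 9*y - 4 is:
H = [[-16, -5], [-5, 10]]
Trace = -16 + 10 = -6
Determinant = -16*10 - (-5)^2 = -185
Discriminant = (-6)^2 - 4*-185 = 776.0
Eigenvalues: lambda_1 = -16.9284, lambda_2 = 10.9284
The function is not concave.

0


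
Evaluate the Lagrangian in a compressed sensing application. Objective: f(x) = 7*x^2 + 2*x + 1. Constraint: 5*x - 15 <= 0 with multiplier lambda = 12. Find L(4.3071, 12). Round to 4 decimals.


Step 1: Evaluate f(x).
f(4.3071) = 7*4.3071^2 + 2*4.3071 + 1 = 139.472
Step 2: Evaluate g(x).
g(4.3071) = 5*4.3071 - 15 = 6.5355
Step 3: Compute Lagrangian.
L = 139.472 + 12*6.5355 = 217.898


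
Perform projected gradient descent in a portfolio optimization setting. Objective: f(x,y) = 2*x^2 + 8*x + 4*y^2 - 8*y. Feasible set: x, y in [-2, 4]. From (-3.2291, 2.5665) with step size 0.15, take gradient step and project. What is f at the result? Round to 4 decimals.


Step 1: Compute gradient at (-3.2291, 2.5665).
grad_x = 2*2*-3.2291 + 8 = -4.9164
grad_y = 2*4*2.5665 - 8 = 12.532
Step 2: Gradient step.
x_raw = -3.2291 - 0.15*-4.9164 = -2.4916
y_raw = 2.5665 - 0.15*12.532 = 0.6867
Step 3: Project onto [-2, 4].
x_proj = clip(-2.4916) = -2.0
y_proj = clip(0.6867) = 0.6867
Step 4: Evaluate f.
f(-2.0, 0.6867) = -11.6074


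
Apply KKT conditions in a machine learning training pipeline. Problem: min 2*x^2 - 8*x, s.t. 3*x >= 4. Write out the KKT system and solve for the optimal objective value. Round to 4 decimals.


Step 1: Try lambda = 0 (constraint inactive).
Stationarity: 2*2*x - 8 = 0
x* = 8/(2*2) = 2.0
Check constraint: 3*2.0 = 6.0 >= 4 -- satisfied.
Step 2: Compute optimal value.
f(x*) = 2*2.0^2 - 8*2.0 = -8.0


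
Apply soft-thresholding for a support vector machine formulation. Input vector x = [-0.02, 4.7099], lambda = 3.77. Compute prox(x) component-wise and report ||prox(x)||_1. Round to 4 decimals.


Soft-thresholding with lambda = 3.77:
prox(-0.02) = sign(-0.02)*max(|-0.02| - 3.77, 0) = 0.0
prox(4.7099) = sign(4.7099)*max(|4.7099| - 3.77, 0) = 0.9399
prox(x) = [0.0, 0.9399]
||prox(x)||_1 = 0.0 + 0.9399 = 0.9399


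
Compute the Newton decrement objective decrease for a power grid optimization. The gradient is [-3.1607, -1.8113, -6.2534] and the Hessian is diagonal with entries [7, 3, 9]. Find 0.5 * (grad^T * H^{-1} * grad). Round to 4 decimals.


Step 1: H is diagonal, so H^(-1) * g = [-0.4515, -0.6038, -0.6948].
Step 2: g^T H^(-1) g = sum_i g_i^2 / H_ii
  = (-3.1607)^2/7 + (-1.8113)^2/3 + (-6.2534)^2/9
  = 1.4271 + 1.0936 + 4.345 = 6.8658
Step 3: Objective decrease = 0.5 * g^T H^(-1) g = 3.4329


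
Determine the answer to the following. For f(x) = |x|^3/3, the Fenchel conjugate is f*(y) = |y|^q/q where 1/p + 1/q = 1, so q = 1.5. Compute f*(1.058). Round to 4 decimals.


The conjugate exponent q satisfies 1/p + 1/q = 1.
p = 3, so q = 3/(3 - 1) = 1.5
|y|^q = 1.058^1.5 = 1.0882
f*(1.058) = 1.0882 / 1.5 = 0.7255


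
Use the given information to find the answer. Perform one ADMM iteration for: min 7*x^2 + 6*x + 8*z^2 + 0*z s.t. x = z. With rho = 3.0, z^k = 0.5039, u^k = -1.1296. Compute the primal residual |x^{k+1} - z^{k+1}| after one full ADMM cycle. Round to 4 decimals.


ADMM iteration with rho = 3.0, z^k = 0.5039, u^k = -1.1296
Step 1: x-update.
Minimize 7*x^2 + 6*x + (3.0/2)*(x - 0.5039 - 1.1296)^2
FOC: (2*7 + 3.0)*x = -6 + 3.0*(0.5039 + 1.1296)
x^{k+1} = -0.0647
Step 2: z-update.
Minimize 8*z^2 + 0*z + (3.0/2)*(-0.0647 - z - 1.1296)^2
FOC: (2*8 + 3.0)*z = 0 + 3.0*(-0.0647 - 1.1296)
z^{k+1} = -0.1886
Step 3: u-update.
u^{k+1} = -1.1296 - 0.0647 + 0.1886 = -1.0057
Step 4: Primal residual = |-0.0647 + 0.1886| = 0.1239


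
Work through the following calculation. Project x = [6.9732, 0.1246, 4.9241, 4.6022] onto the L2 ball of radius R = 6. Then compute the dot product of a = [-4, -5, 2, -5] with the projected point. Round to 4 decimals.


Step 1: Compute ||x|| (intermediates to 6 decimals).
||x|| = sqrt(6.9732^2 + 0.1246^2 + 4.9241^2 + 4.6022^2) = 9.698868
Step 2: Project.
Since ||x|| > R, scale = R/||x|| = 6/9.698868 = 0.618629, proj(x) = scale * x
proj(x) = [4.313824, 0.077081, 3.046191, 2.847054]
Step 3: Dot product.
a^T * proj(x) = -4*4.313824 - 5*0.077081 + 2*3.046191 - 5*2.847054 = -25.7836


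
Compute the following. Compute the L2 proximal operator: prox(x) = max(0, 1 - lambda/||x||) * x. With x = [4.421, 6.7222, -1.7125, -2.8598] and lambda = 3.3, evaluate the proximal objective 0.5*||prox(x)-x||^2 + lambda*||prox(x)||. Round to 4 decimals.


Step 1: Compute ||x||.
||x|| = 8.7089
Step 2: Compute scaling factor.
scale = max(0, 1 - 3.3/8.7089) = 0.6211
Step 3: prox(x) = [2.7458, 4.175, -1.0636, -1.7762]
||prox(x)|| = 5.4089
Step 4: Proximal objective.
0.5*||prox-x||^2 = 5.445
lambda*||prox|| = 17.8494
Total = 23.2943


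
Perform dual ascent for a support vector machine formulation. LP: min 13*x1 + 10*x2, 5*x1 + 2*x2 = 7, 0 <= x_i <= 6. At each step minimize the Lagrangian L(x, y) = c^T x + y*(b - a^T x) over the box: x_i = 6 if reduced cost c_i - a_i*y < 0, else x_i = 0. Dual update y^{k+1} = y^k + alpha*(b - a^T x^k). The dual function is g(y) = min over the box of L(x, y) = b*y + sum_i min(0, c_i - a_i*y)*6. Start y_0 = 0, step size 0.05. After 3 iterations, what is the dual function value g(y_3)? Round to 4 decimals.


Dual ascent for LP: min 13*x1 + 10*x2, 5*x1 + 2*x2 = 7, 0 <= x_i <= 6
Step 1: y^k = 0.0, reduced costs: (13.0, 10.0)
  x^k = (0.0, 0.0), subgradient = b - a^T x = 7.0
  y^{k+1} = 0.0 + 0.05*7.0 = 0.35
Step 2: y^k = 0.35, reduced costs: (11.25, 9.3)
  x^k = (0.0, 0.0), subgradient = b - a^T x = 7.0
  y^{k+1} = 0.35 + 0.05*7.0 = 0.7
Step 3: y^k = 0.7, reduced costs: (9.5, 8.6)
  x^k = (0.0, 0.0), subgradient = b - a^T x = 7.0
  y^{k+1} = 0.7 + 0.05*7.0 = 1.05
Dual objective at y_3 = 1.05: reduced costs (7.75, 7.9), box minimizer x = (0.0, 0.0)
g(y_3) = b*y + (c1 - a1*y)*x1 + (c2 - a2*y)*x2 = 7*1.05 + 7.75*0.0 + 7.9*0.0 = 7.35 + 0.0 + 0.0 = 7.35


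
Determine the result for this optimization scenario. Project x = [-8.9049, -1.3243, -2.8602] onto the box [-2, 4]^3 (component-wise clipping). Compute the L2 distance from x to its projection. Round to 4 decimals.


Project each component onto [-2, 4].
clip(-8.9049) = -2.0, clip(-1.3243) = -1.3243, clip(-2.8602) = -2.0
Projection = [-2.0, -1.3243, -2.0]
Squared diffs: [47.6776, 0.0, 0.7399]
Distance = sqrt(48.4175) = 6.9583


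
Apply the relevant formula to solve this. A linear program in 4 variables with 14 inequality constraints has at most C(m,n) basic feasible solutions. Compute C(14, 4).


Each vertex corresponds to some choice of n active constraints out of m, so the number of vertices is at most C(m, n) = m! / (n!(m-n)!).
m = 14, n = 4
Numerator: 14 * 13 * 12 * 11
Denominator: 4! = 24
C(14, 4) = 1001


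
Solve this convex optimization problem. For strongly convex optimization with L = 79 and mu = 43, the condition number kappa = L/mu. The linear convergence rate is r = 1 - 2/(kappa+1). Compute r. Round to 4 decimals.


Step 1: Compute the condition number.
kappa = L/mu = 79/43 = 1.8372
Step 2: Compute the convergence rate.
r = 1 - 2/(kappa + 1) = 1 - 2*mu/(L + mu) = (L - mu)/(L + mu) = 36/122 = 0.2951


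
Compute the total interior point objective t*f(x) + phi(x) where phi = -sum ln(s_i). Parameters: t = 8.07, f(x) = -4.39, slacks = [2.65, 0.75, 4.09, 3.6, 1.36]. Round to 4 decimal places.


Step 1: Compute log-barrier.
ln values: [0.9746, -0.2877, 1.4085, 1.2809, 0.3075]
phi = -(0.9746 - 0.2877 + 1.4085 + 1.2809 + 0.3075) = -3.6838
Step 2: Compute augmented objective.
t*f(x) = 8.07*-4.39 = -35.4273
Total = -35.4273 - 3.6838 = -39.1111


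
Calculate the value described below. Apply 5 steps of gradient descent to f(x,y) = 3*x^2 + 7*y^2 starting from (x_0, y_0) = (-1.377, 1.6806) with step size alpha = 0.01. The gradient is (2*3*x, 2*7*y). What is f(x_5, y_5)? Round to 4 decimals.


Gradient descent on f(x,y) = 3*x^2 + 7*y^2.
Starting point: (-1.377, 1.6806), alpha = 0.01
Step 1: grad_x = 2*3*-1.377 = -8.262, grad_y = 2*7*1.6806 = 23.5284
  x_1 = -1.377 - 0.01*-8.262 = -1.2944
  y_1 = 1.6806 - 0.01*23.5284 = 1.4453
Step 2: grad_x = 2*3*-1.2944 = -7.7663, grad_y = 2*7*1.4453 = 20.2344
  x_2 = -1.2944 - 0.01*-7.7663 = -1.2167
  y_2 = 1.4453 - 0.01*20.2344 = 1.243
Step 3: grad_x = 2*3*-1.2167 = -7.3003, grad_y = 2*7*1.243 = 17.4016
  x_3 = -1.2167 - 0.01*-7.3003 = -1.1437
  y_3 = 1.243 - 0.01*17.4016 = 1.069
Step 4: grad_x = 2*3*-1.1437 = -6.8623, grad_y = 2*7*1.069 = 14.9654
  x_4 = -1.1437 - 0.01*-6.8623 = -1.0751
  y_4 = 1.069 - 0.01*14.9654 = 0.9193
Step 5: grad_x = 2*3*-1.0751 = -6.4505, grad_y = 2*7*0.9193 = 12.8702
  x_5 = -1.0751 - 0.01*-6.4505 = -1.0106
  y_5 = 0.9193 - 0.01*12.8702 = 0.7906
f(-1.0106, 0.7906) = 3*(-1.0106)^2 + 7*0.7906^2 = 7.4392


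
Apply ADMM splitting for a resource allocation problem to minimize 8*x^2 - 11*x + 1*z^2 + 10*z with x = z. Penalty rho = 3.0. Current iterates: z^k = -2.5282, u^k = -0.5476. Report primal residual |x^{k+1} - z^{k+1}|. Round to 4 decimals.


ADMM iteration with rho = 3.0, z^k = -2.5282, u^k = -0.5476
Step 1: x-update.
Minimize 8*x^2 - 11*x + (3.0/2)*(x + 2.5282 - 0.5476)^2
FOC: (2*8 + 3.0)*x = 11 + 3.0*(-2.5282 + 0.5476)
x^{k+1} = 0.2662
Step 2: z-update.
Minimize 1*z^2 + 10*z + (3.0/2)*(0.2662 - z - 0.5476)^2
FOC: (2*1 + 3.0)*z = -10 + 3.0*(0.2662 - 0.5476)
z^{k+1} = -2.1688
Step 3: u-update.
u^{k+1} = -0.5476 + 0.2662 + 2.1688 = 1.8874
Step 4: Primal residual = |0.2662 + 2.1688| = 2.435


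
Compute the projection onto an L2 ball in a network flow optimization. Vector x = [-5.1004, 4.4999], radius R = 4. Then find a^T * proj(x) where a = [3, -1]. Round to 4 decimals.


Step 1: Compute ||x|| (intermediates to 6 decimals).
||x|| = sqrt((-5.1004)^2 + 4.4999^2) = 6.801704
Step 2: Project.
Since ||x|| > R, scale = R/||x|| = 4/6.801704 = 0.588088, proj(x) = scale * x
proj(x) = [-2.999484, 2.646337]
Step 3: Dot product.
a^T * proj(x) = 3*(-2.999484) - 1*2.646337 = -11.6448


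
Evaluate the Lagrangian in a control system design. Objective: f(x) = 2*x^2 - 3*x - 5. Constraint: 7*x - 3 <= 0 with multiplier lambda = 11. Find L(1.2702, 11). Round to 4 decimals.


Step 1: Evaluate f(x).
f(1.2702) = 2*1.2702^2 - 3*1.2702 - 5 = -5.5838
Step 2: Evaluate g(x).
g(1.2702) = 7*1.2702 - 3 = 5.8914
Step 3: Compute Lagrangian.
L = -5.5838 + 11*5.8914 = 59.2216


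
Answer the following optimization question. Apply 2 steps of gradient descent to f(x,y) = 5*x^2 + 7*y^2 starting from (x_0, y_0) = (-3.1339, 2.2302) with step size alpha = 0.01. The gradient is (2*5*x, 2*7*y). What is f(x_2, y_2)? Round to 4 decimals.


Gradient descent on f(x,y) = 5*x^2 + 7*y^2.
Starting point: (-3.1339, 2.2302), alpha = 0.01
Step 1: grad_x = 2*5*-3.1339 = -31.339, grad_y = 2*7*2.2302 = 31.2228
  x_1 = -3.1339 - 0.01*-31.339 = -2.8205
  y_1 = 2.2302 - 0.01*31.2228 = 1.918
Step 2: grad_x = 2*5*-2.8205 = -28.2051, grad_y = 2*7*1.918 = 26.8516
  x_2 = -2.8205 - 0.01*-28.2051 = -2.5385
  y_2 = 1.918 - 0.01*26.8516 = 1.6495
f(-2.5385, 1.6495) = 5*(-2.5385)^2 + 7*1.6495^2 = 51.2638


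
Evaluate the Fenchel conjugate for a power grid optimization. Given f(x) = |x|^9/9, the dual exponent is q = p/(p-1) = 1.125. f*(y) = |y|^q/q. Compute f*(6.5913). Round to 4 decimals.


The conjugate exponent q satisfies 1/p + 1/q = 1.
p = 9, so q = 9/(9 - 1) = 1.125
|y|^q = 6.5913^1.125 = 8.3434
f*(6.5913) = 8.3434 / 1.125 = 7.4163


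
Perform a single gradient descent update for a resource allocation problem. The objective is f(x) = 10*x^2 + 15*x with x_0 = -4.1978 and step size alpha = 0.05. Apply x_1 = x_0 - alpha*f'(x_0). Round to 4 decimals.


We compute the gradient at x_0 and apply the update.
f'(x) = 20*x + 15
f'(-4.1978) = 20*-4.1978 + 15 = -68.956
x_1 = -4.1978 - 0.05*-68.956 = -0.75


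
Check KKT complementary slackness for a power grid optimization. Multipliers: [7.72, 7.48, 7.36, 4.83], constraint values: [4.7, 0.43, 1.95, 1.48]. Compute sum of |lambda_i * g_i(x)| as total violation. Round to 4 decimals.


KKT complementary slackness check:
lambda_1 * g_1 = 7.72 * 4.7 = 36.284
lambda_2 * g_2 = 7.48 * 0.43 = 3.2164
lambda_3 * g_3 = 7.36 * 1.95 = 14.352
lambda_4 * g_4 = 4.83 * 1.48 = 7.1484
Total violation = 36.284 + 3.2164 + 14.352 + 7.1484 = 61.0008


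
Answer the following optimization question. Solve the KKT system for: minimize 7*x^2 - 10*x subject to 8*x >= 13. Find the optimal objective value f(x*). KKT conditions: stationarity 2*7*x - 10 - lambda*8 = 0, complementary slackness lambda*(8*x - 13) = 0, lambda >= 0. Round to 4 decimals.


Step 1: Try lambda = 0 (constraint inactive).
x_unc = 10/(2*7) = 0.7143
Check: 8*0.7143 = 5.7144 < 13 -- violated!
Step 2: Constraint must be active: 8*x = 13
x* = 13/8 = 1.625
lambda = (2*7*1.625 - 10)/8 = 1.5938
Step 3: Compute optimal value.
f(x*) = 7*1.625^2 - 10*1.625 = 2.2344


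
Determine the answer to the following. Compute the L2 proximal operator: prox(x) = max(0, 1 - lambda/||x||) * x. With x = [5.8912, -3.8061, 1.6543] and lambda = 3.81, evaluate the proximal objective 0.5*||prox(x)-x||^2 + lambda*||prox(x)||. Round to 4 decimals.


Step 1: Compute ||x||.
||x|| = 7.2062
Step 2: Compute scaling factor.
scale = max(0, 1 - 3.81/7.2062) = 0.4713
Step 3: prox(x) = [2.7765, -1.7938, 0.7797]
||prox(x)|| = 3.3962
Step 4: Proximal objective.
0.5*||prox-x||^2 = 7.2581
lambda*||prox|| = 12.9395
Total = 20.1976


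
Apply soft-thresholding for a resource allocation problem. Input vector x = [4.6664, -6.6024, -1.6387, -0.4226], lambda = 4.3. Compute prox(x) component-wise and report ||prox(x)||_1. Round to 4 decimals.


Soft-thresholding with lambda = 4.3:
prox(4.6664) = sign(4.6664)*max(|4.6664| - 4.3, 0) = 0.3664
prox(-6.6024) = sign(-6.6024)*max(|-6.6024| - 4.3, 0) = -2.3024
prox(-1.6387) = sign(-1.6387)*max(|-1.6387| - 4.3, 0) = 0.0
prox(-0.4226) = sign(-0.4226)*max(|-0.4226| - 4.3, 0) = 0.0
prox(x) = [0.3664, -2.3024, 0.0, 0.0]
||prox(x)||_1 = 0.3664 + 2.3024 + 0.0 + 0.0 = 2.6688


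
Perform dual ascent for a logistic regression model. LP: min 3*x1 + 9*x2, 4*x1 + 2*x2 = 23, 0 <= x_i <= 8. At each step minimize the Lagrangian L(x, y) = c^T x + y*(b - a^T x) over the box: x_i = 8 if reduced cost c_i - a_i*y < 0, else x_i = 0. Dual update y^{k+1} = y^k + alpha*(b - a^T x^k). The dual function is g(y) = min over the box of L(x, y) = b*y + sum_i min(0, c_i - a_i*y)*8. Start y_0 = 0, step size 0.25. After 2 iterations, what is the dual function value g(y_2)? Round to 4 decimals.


Dual ascent for LP: min 3*x1 + 9*x2, 4*x1 + 2*x2 = 23, 0 <= x_i <= 8
Step 1: y^k = 0.0, reduced costs: (3.0, 9.0)
  x^k = (0.0, 0.0), subgradient = b - a^T x = 23.0
  y^{k+1} = 0.0 + 0.25*23.0 = 5.75
Step 2: y^k = 5.75, reduced costs: (-20.0, -2.5)
  x^k = (8.0, 8.0), subgradient = b - a^T x = -25.0
  y^{k+1} = 5.75 + 0.25*-25.0 = -0.5
Dual objective at y_2 = -0.5: reduced costs (5.0, 10.0), box minimizer x = (0.0, 0.0)
g(y_2) = b*y + (c1 - a1*y)*x1 + (c2 - a2*y)*x2 = 23*(-0.5) + 5.0*0.0 + 10.0*0.0 = -11.5 + 0.0 + 0.0 = -11.5


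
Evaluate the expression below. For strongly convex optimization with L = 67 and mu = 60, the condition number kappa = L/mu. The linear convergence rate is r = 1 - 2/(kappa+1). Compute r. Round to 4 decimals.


Step 1: Compute the condition number.
kappa = L/mu = 67/60 = 1.1167
Step 2: Compute the convergence rate.
r = 1 - 2/(kappa + 1) = 1 - 2*mu/(L + mu) = (L - mu)/(L + mu) = 7/127 = 0.0551


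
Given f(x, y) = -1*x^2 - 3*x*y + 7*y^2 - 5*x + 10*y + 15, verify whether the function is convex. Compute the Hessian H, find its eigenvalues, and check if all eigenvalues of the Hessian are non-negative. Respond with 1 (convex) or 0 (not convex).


The Hessian of f(x,y) = -1*x^2 - 3*x*y + 7*y^2 - 5*x + 10*y + 15 is:
H = [[-2, -3], [-3, 14]]
Trace = -2 + 14 = 12
Determinant = -2*14 - (-3)^2 = -37
Discriminant = (12)^2 - 4*-37 = 292.0
Eigenvalues: lambda_1 = -2.544, lambda_2 = 14.544
The function is not convex.

0


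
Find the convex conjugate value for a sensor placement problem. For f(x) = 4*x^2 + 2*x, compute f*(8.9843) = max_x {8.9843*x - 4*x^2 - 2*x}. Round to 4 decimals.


f*(y) = sup_x {y*x - a*x^2 - b*x} = sup_x {(y-b)*x - a*x^2}
FOC: (y - b) - 2a*x = 0 => x* = (y - b)/(2a)
x* = (8.9843 - 2)/(2*4) = 0.873
f*(8.9843) = (y-b)^2/(4a) = (8.9843 - 2)^2/(4*4)
= 48.7804/16 = 3.0488


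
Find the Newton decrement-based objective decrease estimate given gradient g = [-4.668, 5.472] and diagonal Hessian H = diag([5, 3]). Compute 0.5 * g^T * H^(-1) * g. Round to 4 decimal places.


Step 1: H is diagonal, so H^(-1) * g = [-0.9336, 1.824].
Step 2: g^T H^(-1) g = sum_i g_i^2 / H_ii
  = (-4.668)^2/5 + (5.472)^2/3
  = 4.358 + 9.9809 = 14.339
Step 3: Objective decrease = 0.5 * g^T H^(-1) g = 7.1695


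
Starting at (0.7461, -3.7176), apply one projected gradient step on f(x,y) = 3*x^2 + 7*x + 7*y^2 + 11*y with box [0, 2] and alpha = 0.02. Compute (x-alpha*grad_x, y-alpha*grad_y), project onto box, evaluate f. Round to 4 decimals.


Step 1: Compute gradient at (0.7461, -3.7176).
grad_x = 2*3*0.7461 + 7 = 11.4766
grad_y = 2*7*-3.7176 + 11 = -41.0464
Step 2: Gradient step.
x_raw = 0.7461 - 0.02*11.4766 = 0.5166
y_raw = -3.7176 - 0.02*-41.0464 = -2.8967
Step 3: Project onto [0, 2].
x_proj = clip(0.5166) = 0.5166
y_proj = clip(-2.8967) = 0.0
Step 4: Evaluate f.
f(0.5166, 0.0) = 4.4165


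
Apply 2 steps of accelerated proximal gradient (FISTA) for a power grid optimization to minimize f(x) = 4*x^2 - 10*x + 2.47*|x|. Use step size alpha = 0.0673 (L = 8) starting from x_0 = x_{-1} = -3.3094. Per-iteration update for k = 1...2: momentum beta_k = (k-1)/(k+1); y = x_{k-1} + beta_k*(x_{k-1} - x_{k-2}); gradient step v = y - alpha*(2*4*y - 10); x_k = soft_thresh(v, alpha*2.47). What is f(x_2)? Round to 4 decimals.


FISTA on f(x) = 4*x^2 - 10*x + 2.47*|x|
L = 8, alpha = 0.0673
Iteration 1: beta = 0.0, y = -3.3094 + 0.0*(-3.3094 + 3.3094) = -3.3094
  grad(y) = -36.4752, v = y - alpha*grad = -0.8546
  prox(v) = soft_thresh(-0.8546, 0.1662) = -0.6884
Iteration 2: beta = 0.3333, y = -0.6884 + 0.3333*(-0.6884 + 3.3094) = 0.1853
  grad(y) = -8.5177, v = y - alpha*grad = 0.7585
  prox(v) = soft_thresh(0.7585, 0.1662) = 0.5923
f(x_2) = 4*0.5923^2 - 10*0.5923 + 2.47*|0.5923| = -3.0567
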